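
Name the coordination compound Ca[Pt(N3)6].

calcium hexaazidoplatinate(IV)

The 1 calcium counter-ion carries a total charge of +2, so each complex ion is 2−.
Ligand charges: 6×azido (-1 each); total -6. So Pt + (-6) = 2−, giving Pt = +4.
The complex ion is anionic, so platinum takes the -ate form platinate(IV).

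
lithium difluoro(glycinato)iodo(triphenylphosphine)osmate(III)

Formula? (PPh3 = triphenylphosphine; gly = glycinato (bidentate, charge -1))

Ligands: 1 triphenylphosphine (PPh3, neutral), 2 fluoro (F, -1), 1 iodo (I, -1), 1 glycinato (gly, -1). Ligand charge sum = -4.
With Os in oxidation state +3, the complex ion is [Os...]^1−.
Charge balance with lithium (+1) requires 1 complex ion per 1 lithium.

Li[OsF2(gly)I(PPh3)]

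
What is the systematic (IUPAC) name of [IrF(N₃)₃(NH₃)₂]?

There is no counter-ion, so the complex is neutral overall.
Ligand charges: 2×ammine (neutral), 3×azido (-1 each), 1×fluoro (-1 each); total -4. So Ir + (-4) = 0, giving Ir = +4.
Ligands are named alphabetically: ammine before azido before fluoro.

diamminetriazidofluoroiridium(IV)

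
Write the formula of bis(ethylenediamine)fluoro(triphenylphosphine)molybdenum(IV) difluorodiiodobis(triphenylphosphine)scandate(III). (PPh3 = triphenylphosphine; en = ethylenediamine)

[Mo(en)2F(PPh3)][ScF2I2(PPh3)2]3

Cation [Mo…]: ligand charges -1, Mo(IV) ⇒ ion charge 3+.
Anion [Sc…]: ligand charges -4, Sc(III) ⇒ ion charge 1−.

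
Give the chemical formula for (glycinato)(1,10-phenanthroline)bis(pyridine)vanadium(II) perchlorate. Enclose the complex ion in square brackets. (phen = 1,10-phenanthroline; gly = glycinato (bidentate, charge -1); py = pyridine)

[V(gly)(phen)(py)2]ClO4

Ligands: 1 1,10-phenanthroline (phen, neutral), 1 glycinato (gly, -1), 2 pyridine (py, neutral). Ligand charge sum = -1.
With V in oxidation state +2, the complex ion is [V...]^1+.
Charge balance with perchlorate (-1) requires 1 complex ion per 1 perchlorate.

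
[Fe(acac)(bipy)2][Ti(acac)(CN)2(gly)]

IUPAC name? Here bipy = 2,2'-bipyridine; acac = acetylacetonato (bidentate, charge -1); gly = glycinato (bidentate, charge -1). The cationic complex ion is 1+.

Both ions are complex: the cation is named first with the plain metal name, the anion second with the -ate form; each ion's ligands are alphabetised independently.
The complex cation is given as 1+; its ligand charges sum to -1, so Fe = +2.
A 1:1 salt means the anion carries the equal and opposite charge, 1−.
Anion: ligand charges sum to -4; for the ion to be 1−, Ti = +3.

(acetylacetonato)bis(2,2'-bipyridine)iron(II) (acetylacetonato)dicyano(glycinato)titanate(III)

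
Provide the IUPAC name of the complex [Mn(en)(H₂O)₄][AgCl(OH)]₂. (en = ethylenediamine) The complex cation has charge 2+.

tetraaqua(ethylenediamine)manganese(II) chlorohydroxoargentate(I)

Both ions are complex: the cation is named first with the plain metal name, the anion second with the -ate form; each ion's ligands are alphabetised independently.
The complex cation is given as 2+; its ligand charges sum to 0, so Mn = +2.
With 2 anions per cation, each anion must be 2/2 = 1−.
Anion: ligand charges sum to -2; for the ion to be 1−, Ag = +1.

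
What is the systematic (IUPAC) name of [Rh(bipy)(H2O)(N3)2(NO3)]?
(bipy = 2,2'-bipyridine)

aquadiazido(2,2'-bipyridine)nitratorhodium(III)

There is no counter-ion, so the complex is neutral overall.
Ligand charges: 2×azido (-1 each), 1×nitrato (-1 each), 1×aqua (neutral), 1×2,2'-bipyridine (neutral); total -3. So Rh + (-3) = 0, giving Rh = +3.
Ligands are named alphabetically: aqua before azido before bipyridine before nitrato.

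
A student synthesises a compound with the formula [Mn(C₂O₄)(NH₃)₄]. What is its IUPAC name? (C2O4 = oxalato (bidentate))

tetraammineoxalatomanganese(II)

There is no counter-ion, so the complex is neutral overall.
Ligand charges: 4×ammine (neutral), 1×oxalato (-2 each); total -2. So Mn + (-2) = 0, giving Mn = +2.
Ligands are named alphabetically: ammine before oxalato.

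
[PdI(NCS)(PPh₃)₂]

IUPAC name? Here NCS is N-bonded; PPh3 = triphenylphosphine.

iodoisothiocyanatobis(triphenylphosphine)palladium(II)

There is no counter-ion, so the complex is neutral overall.
Ligand charges: 1×isothiocyanato (-1 each), 1×iodo (-1 each), 2×triphenylphosphine (neutral); total -2. So Pd + (-2) = 0, giving Pd = +2.
Ligands are named alphabetically: iodo before isothiocyanato before triphenylphosphine.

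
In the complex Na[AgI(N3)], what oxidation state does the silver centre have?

+1

1 sodium outside the brackets (+1 each) → the complex ion is 1−.
Ligand charges: 1×I = -1; 1×N3 = -1; sum -2.
Ag + (-2) = 1− ⇒ Ag is +1.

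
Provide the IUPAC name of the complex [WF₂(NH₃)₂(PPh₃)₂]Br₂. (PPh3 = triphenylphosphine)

The 2 bromide counter-ions carry a total charge of -2, so each complex ion is 2+.
Ligand charges: 2×ammine (neutral), 2×fluoro (-1 each), 2×triphenylphosphine (neutral); total -2. So W + (-2) = 2+, giving W = +4.
Ligands are named alphabetically: ammine before fluoro before triphenylphosphine.

diamminedifluorobis(triphenylphosphine)tungsten(IV) bromide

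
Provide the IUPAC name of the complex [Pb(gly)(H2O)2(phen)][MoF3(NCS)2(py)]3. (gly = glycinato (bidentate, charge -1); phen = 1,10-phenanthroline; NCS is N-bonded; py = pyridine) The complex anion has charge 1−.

diaqua(glycinato)(1,10-phenanthroline)lead(IV) trifluorodiisothiocyanato(pyridine)molybdate(IV)

Both ions are complex: the cation is named first with the plain metal name, the anion second with the -ate form; each ion's ligands are alphabetised independently.
The complex anion is given as 1−; its ligand charges sum to -5, so Mo = +4.
With 3 anions per cation, the cation must be 3×1 = 3+.
Cation: ligand charges sum to -1; for the ion to be 3+, Pb = +4.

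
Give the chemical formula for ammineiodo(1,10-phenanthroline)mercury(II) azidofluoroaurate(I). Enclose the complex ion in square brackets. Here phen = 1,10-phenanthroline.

Cation [Hg…]: ligand charges -1, Hg(II) ⇒ ion charge 1+.
Anion [Au…]: ligand charges -2, Au(I) ⇒ ion charge 1−.
One 1+ cation balances one 1− anion.

[HgI(NH3)(phen)][AuF(N3)]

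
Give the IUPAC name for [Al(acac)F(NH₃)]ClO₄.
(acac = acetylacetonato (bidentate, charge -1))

(acetylacetonato)amminefluoroaluminium(III) perchlorate

The 1 perchlorate counter-ion carries a total charge of -1, so each complex ion is 1+.
Ligand charges: 1×acetylacetonato (-1 each), 1×fluoro (-1 each), 1×ammine (neutral); total -2. So Al + (-2) = 1+, giving Al = +3.
Ligands are named alphabetically: acetylacetonato before ammine before fluoro.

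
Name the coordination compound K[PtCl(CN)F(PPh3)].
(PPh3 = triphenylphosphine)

The 1 potassium counter-ion carries a total charge of +1, so each complex ion is 1−.
Ligand charges: 1×cyano (-1 each), 1×triphenylphosphine (neutral), 1×chloro (-1 each), 1×fluoro (-1 each); total -3. So Pt + (-3) = 1−, giving Pt = +2.
Ligands are named alphabetically: chloro before cyano before fluoro before triphenylphosphine.
The complex ion is anionic, so platinum takes the -ate form platinate(II).

potassium chlorocyanofluoro(triphenylphosphine)platinate(II)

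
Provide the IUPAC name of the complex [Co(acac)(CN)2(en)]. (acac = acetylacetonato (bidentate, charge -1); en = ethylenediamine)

There is no counter-ion, so the complex is neutral overall.
Ligand charges: 1×acetylacetonato (-1 each), 2×cyano (-1 each), 1×ethylenediamine (neutral); total -3. So Co + (-3) = 0, giving Co = +3.
Ligands are named alphabetically: acetylacetonato before cyano before ethylenediamine.

(acetylacetonato)dicyano(ethylenediamine)cobalt(III)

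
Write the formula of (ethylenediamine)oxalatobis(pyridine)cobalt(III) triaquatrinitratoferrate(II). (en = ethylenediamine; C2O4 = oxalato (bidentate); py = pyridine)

[Co(C2O4)(en)(py)2][Fe(H2O)3(NO3)3]

Cation [Co…]: ligand charges -2, Co(III) ⇒ ion charge 1+.
Anion [Fe…]: ligand charges -3, Fe(II) ⇒ ion charge 1−.
One 1+ cation balances one 1− anion.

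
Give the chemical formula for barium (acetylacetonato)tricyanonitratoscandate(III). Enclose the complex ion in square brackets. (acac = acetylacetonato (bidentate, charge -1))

Ligands: 1 nitrato (NO3, -1), 3 cyano (CN, -1), 1 acetylacetonato (acac, -1). Ligand charge sum = -5.
Charge balance with barium (+2) requires 1 complex ion per 1 barium.

Ba[Sc(acac)(CN)3(NO3)]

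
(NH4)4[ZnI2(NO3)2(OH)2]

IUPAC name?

ammonium dihydroxodiiododinitratozincate(II)

The 4 ammonium counter-ions carry a total charge of +4, so each complex ion is 4−.
Ligand charges: 2×iodo (-1 each), 2×hydroxo (-1 each), 2×nitrato (-1 each); total -6. So Zn + (-6) = 4−, giving Zn = +2.
The complex ion is anionic, so zinc takes the -ate form zincate(II).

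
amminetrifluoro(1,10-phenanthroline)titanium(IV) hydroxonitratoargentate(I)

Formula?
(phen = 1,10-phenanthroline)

[TiF3(NH3)(phen)][Ag(NO3)(OH)]

Cation [Ti…]: ligand charges -3, Ti(IV) ⇒ ion charge 1+.
Anion [Ag…]: ligand charges -2, Ag(I) ⇒ ion charge 1−.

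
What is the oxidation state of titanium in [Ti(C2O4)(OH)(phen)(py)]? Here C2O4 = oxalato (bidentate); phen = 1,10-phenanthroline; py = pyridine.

No counter-ion: the bracketed complex is neutral.
Ligand charges: 1×C2O4 = -2; 1×phen neutral; 1×OH = -1; 1×py neutral; sum -3.
Ti + (-3) = 0 ⇒ Ti is +3.

+3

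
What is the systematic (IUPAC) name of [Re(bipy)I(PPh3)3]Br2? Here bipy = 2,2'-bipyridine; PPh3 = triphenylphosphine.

(2,2'-bipyridine)iodotris(triphenylphosphine)rhenium(III) bromide

The 2 bromide counter-ions carry a total charge of -2, so each complex ion is 2+.
Ligand charges: 1×2,2'-bipyridine (neutral), 3×triphenylphosphine (neutral), 1×iodo (-1 each); total -1. So Re + (-1) = 2+, giving Re = +3.
Ligands are named alphabetically: bipyridine before iodo before triphenylphosphine.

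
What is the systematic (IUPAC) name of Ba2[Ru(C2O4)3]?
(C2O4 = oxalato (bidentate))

barium trioxalatoruthenate(II)

The 2 barium counter-ions carry a total charge of +4, so each complex ion is 4−.
Ligand charges: 3×oxalato (-2 each); total -6. So Ru + (-6) = 4−, giving Ru = +2.
The complex ion is anionic, so ruthenium takes the -ate form ruthenate(II).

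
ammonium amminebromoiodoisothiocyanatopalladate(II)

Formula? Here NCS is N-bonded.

Ligands: 1 iodo (I, -1), 1 ammine (NH3, neutral), 1 bromo (Br, -1), 1 isothiocyanato (NCS, -1). Ligand charge sum = -3.
Charge balance with ammonium (+1) requires 1 complex ion per 1 ammonium.

NH4[PdBrI(NCS)(NH3)]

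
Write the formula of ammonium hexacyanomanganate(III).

Ligands: 6 cyano (CN, -1). Ligand charge sum = -6.
With Mn in oxidation state +3, the complex ion is [Mn...]^3−.
Charge balance with ammonium (+1) requires 1 complex ion per 3 ammonium.

(NH4)3[Mn(CN)6]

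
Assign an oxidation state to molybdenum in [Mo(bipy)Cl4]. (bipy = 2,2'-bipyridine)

No counter-ion: the bracketed complex is neutral.
Ligand charges: 4×Cl = -4; 1×bipy neutral; sum -4.
Mo + (-4) = 0 ⇒ Mo is +4.

+4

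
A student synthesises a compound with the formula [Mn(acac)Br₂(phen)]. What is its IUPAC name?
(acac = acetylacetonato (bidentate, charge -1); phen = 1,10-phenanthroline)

(acetylacetonato)dibromo(1,10-phenanthroline)manganese(III)

There is no counter-ion, so the complex is neutral overall.
Ligand charges: 2×bromo (-1 each), 1×acetylacetonato (-1 each), 1×1,10-phenanthroline (neutral); total -3. So Mn + (-3) = 0, giving Mn = +3.
Ligands are named alphabetically: acetylacetonato before bromo before phenanthroline.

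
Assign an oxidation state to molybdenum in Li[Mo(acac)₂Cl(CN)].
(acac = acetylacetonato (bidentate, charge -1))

1 lithium outside the brackets (+1 each) → the complex ion is 1−.
Ligand charges: 2×acac = -2; 1×Cl = -1; 1×CN = -1; sum -4.
Mo + (-4) = 1− ⇒ Mo is +3.

+3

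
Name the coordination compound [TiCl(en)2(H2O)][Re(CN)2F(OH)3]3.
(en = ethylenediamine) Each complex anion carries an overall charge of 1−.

The complex anion is given as 1−; its ligand charges sum to -6, so Re = +5.
With 3 anions per cation, the cation must be 3×1 = 3+.
Cation: ligand charges sum to -1; for the ion to be 3+, Ti = +4.

aquachlorobis(ethylenediamine)titanium(IV) dicyanofluorotrihydroxorhenate(V)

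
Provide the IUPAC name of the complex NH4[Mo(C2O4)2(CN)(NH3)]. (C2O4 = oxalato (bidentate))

The 1 ammonium counter-ion carries a total charge of +1, so each complex ion is 1−.
Ligand charges: 2×oxalato (-2 each), 1×ammine (neutral), 1×cyano (-1 each); total -5. So Mo + (-5) = 1−, giving Mo = +4.
Ligands are named alphabetically: ammine before cyano before oxalato.
The complex ion is anionic, so molybdenum takes the -ate form molybdate(IV).

ammonium amminecyanodioxalatomolybdate(IV)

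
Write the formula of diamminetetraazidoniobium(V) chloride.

[Nb(N3)4(NH3)2]Cl

Ligands: 2 ammine (NH3, neutral), 4 azido (N3, -1). Ligand charge sum = -4.
Charge balance with chloride (-1) requires 1 complex ion per 1 chloride.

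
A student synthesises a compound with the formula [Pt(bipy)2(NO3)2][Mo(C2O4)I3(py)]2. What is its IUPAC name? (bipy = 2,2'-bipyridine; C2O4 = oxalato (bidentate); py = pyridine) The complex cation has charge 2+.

The complex cation is given as 2+; its ligand charges sum to -2, so Pt = +4.
With 2 anions per cation, each anion must be 2/2 = 1−.
Anion: ligand charges sum to -5; for the ion to be 1−, Mo = +4.

bis(2,2'-bipyridine)dinitratoplatinum(IV) triiodooxalato(pyridine)molybdate(IV)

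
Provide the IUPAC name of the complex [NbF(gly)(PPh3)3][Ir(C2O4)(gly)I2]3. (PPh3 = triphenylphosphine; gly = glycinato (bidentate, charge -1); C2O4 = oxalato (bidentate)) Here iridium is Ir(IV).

Ir is given as +4; the anion's ligand charges sum to -5, so the complex anion is 1−.
With 3 anions per cation, the cation must be 3×1 = 3+.
Cation: ligand charges sum to -2; for the ion to be 3+, Nb = +5.

fluoro(glycinato)tris(triphenylphosphine)niobium(V) (glycinato)diiodooxalatoiridate(IV)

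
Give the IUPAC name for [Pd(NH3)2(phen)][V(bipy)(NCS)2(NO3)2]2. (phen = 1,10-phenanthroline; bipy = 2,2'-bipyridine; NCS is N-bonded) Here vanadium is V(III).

Both ions are complex: the cation is named first with the plain metal name, the anion second with the -ate form; each ion's ligands are alphabetised independently.
V is given as +3; the anion's ligand charges sum to -4, so the complex anion is 1−.
With 2 anions per cation, the cation must be 2×1 = 2+.
Cation: ligand charges sum to 0; for the ion to be 2+, Pd = +2.

diammine(1,10-phenanthroline)palladium(II) (2,2'-bipyridine)diisothiocyanatodinitratovanadate(III)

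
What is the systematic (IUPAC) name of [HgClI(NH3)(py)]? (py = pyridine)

amminechloroiodo(pyridine)mercury(II)

There is no counter-ion, so the complex is neutral overall.
Ligand charges: 1×chloro (-1 each), 1×ammine (neutral), 1×pyridine (neutral), 1×iodo (-1 each); total -2. So Hg + (-2) = 0, giving Hg = +2.
Ligands are named alphabetically: ammine before chloro before iodo before pyridine.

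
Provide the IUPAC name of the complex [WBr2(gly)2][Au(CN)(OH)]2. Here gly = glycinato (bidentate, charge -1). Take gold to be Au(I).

Au is given as +1; the anion's ligand charges sum to -2, so the complex anion is 1−.
With 2 anions per cation, the cation must be 2×1 = 2+.
Cation: ligand charges sum to -4; for the ion to be 2+, W = +6.

dibromobis(glycinato)tungsten(VI) cyanohydroxoaurate(I)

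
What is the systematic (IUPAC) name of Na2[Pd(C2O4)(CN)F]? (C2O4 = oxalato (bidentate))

The 2 sodium counter-ions carry a total charge of +2, so each complex ion is 2−.
Ligand charges: 1×oxalato (-2 each), 1×cyano (-1 each), 1×fluoro (-1 each); total -4. So Pd + (-4) = 2−, giving Pd = +2.
The complex ion is anionic, so palladium takes the -ate form palladate(II).

sodium cyanofluorooxalatopalladate(II)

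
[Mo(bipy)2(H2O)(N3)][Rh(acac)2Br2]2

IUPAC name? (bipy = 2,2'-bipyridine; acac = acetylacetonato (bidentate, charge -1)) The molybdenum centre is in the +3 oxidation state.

Mo is given as +3; the cation's ligand charges sum to -1, so the complex cation is 2+.
With 2 anions per cation, each anion must be 2/2 = 1−.
Anion: ligand charges sum to -4; for the ion to be 1−, Rh = +3.

aquaazidobis(2,2'-bipyridine)molybdenum(III) bis(acetylacetonato)dibromorhodate(III)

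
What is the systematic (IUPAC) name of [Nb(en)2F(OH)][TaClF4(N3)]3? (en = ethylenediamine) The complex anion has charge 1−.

bis(ethylenediamine)fluorohydroxoniobium(V) azidochlorotetrafluorotantalate(V)

The complex anion is given as 1−; its ligand charges sum to -6, so Ta = +5.
With 3 anions per cation, the cation must be 3×1 = 3+.
Cation: ligand charges sum to -2; for the ion to be 3+, Nb = +5.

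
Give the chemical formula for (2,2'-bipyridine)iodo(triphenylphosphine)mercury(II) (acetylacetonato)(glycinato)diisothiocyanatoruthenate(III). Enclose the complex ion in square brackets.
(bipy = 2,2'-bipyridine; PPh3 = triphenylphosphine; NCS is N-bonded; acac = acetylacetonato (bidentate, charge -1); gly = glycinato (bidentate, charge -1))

[Hg(bipy)I(PPh3)][Ru(acac)(gly)(NCS)2]

Cation [Hg…]: ligand charges -1, Hg(II) ⇒ ion charge 1+.
Anion [Ru…]: ligand charges -4, Ru(III) ⇒ ion charge 1−.
One 1+ cation balances one 1− anion.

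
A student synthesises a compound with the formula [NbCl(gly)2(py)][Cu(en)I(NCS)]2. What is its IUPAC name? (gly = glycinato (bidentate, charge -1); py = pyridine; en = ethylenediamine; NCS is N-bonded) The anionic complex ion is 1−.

Both ions are complex: the cation is named first with the plain metal name, the anion second with the -ate form; each ion's ligands are alphabetised independently.
The complex anion is given as 1−; its ligand charges sum to -2, so Cu = +1.
With 2 anions per cation, the cation must be 2×1 = 2+.
Cation: ligand charges sum to -3; for the ion to be 2+, Nb = +5.

chlorobis(glycinato)(pyridine)niobium(V) (ethylenediamine)iodoisothiocyanatocuprate(I)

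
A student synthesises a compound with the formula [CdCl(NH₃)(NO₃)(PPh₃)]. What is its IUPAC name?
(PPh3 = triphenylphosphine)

There is no counter-ion, so the complex is neutral overall.
Ligand charges: 1×ammine (neutral), 1×chloro (-1 each), 1×nitrato (-1 each), 1×triphenylphosphine (neutral); total -2. So Cd + (-2) = 0, giving Cd = +2.
Ligands are named alphabetically: ammine before chloro before nitrato before triphenylphosphine.

amminechloronitrato(triphenylphosphine)cadmium(II)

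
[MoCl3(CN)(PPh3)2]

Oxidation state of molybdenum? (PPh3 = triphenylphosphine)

No counter-ion: the bracketed complex is neutral.
Ligand charges: 3×Cl = -3; 1×CN = -1; 2×PPh3 neutral; sum -4.
Mo + (-4) = 0 ⇒ Mo is +4.

+4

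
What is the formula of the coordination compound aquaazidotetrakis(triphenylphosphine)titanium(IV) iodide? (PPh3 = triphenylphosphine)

Ligands: 1 aqua (H2O, neutral), 4 triphenylphosphine (PPh3, neutral), 1 azido (N3, -1). Ligand charge sum = -1.
Charge balance with iodide (-1) requires 1 complex ion per 3 iodide.

[Ti(H2O)(N3)(PPh3)4]I3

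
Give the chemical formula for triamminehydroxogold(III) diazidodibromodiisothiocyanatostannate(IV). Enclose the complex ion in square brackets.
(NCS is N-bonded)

[Au(NH3)3(OH)][SnBr2(N3)2(NCS)2]

Cation [Au…]: ligand charges -1, Au(III) ⇒ ion charge 2+.
Anion [Sn…]: ligand charges -6, Sn(IV) ⇒ ion charge 2−.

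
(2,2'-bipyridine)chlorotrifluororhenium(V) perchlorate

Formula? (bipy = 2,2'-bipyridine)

[Re(bipy)ClF3]ClO4

Ligands: 1 2,2'-bipyridine (bipy, neutral), 1 chloro (Cl, -1), 3 fluoro (F, -1). Ligand charge sum = -4.
With Re in oxidation state +5, the complex ion is [Re...]^1+.
Charge balance with perchlorate (-1) requires 1 complex ion per 1 perchlorate.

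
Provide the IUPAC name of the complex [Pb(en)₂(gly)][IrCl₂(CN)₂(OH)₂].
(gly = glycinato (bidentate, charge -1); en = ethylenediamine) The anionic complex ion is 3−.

Both ions are complex: the cation is named first with the plain metal name, the anion second with the -ate form; each ion's ligands are alphabetised independently.
The complex anion is given as 3−; its ligand charges sum to -6, so Ir = +3.
A 1:1 salt means the cation carries the equal and opposite charge, 3+.
Cation: ligand charges sum to -1; for the ion to be 3+, Pb = +4.

bis(ethylenediamine)(glycinato)lead(IV) dichlorodicyanodihydroxoiridate(III)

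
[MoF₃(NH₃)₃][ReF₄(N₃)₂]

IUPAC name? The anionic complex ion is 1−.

Both ions are complex: the cation is named first with the plain metal name, the anion second with the -ate form; each ion's ligands are alphabetised independently.
The complex anion is given as 1−; its ligand charges sum to -6, so Re = +5.
A 1:1 salt means the cation carries the equal and opposite charge, 1+.
Cation: ligand charges sum to -3; for the ion to be 1+, Mo = +4.

triamminetrifluoromolybdenum(IV) diazidotetrafluororhenate(V)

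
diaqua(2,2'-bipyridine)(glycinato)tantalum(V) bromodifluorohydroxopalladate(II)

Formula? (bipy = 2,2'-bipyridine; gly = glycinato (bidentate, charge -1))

Cation [Ta…]: ligand charges -1, Ta(V) ⇒ ion charge 4+.
Anion [Pd…]: ligand charges -4, Pd(II) ⇒ ion charge 2−.
One 4+ cation requires 2 of the 2− anion.

[Ta(bipy)(gly)(H2O)2][PdBrF2(OH)]2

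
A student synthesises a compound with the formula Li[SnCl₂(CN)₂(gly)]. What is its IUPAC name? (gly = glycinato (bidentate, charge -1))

The 1 lithium counter-ion carries a total charge of +1, so each complex ion is 1−.
Ligand charges: 1×glycinato (-1 each), 2×chloro (-1 each), 2×cyano (-1 each); total -5. So Sn + (-5) = 1−, giving Sn = +4.
Ligands are named alphabetically: chloro before cyano before glycinato.
The complex ion is anionic, so tin takes the -ate form stannate(IV).

lithium dichlorodicyano(glycinato)stannate(IV)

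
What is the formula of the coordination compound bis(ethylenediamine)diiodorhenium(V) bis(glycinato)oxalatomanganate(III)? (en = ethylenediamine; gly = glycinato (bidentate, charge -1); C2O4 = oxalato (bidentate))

[Re(en)2I2][Mn(C2O4)(gly)2]3

Cation [Re…]: ligand charges -2, Re(V) ⇒ ion charge 3+.
Anion [Mn…]: ligand charges -4, Mn(III) ⇒ ion charge 1−.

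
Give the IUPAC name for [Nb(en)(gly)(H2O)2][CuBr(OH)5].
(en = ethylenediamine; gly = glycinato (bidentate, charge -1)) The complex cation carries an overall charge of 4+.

diaqua(ethylenediamine)(glycinato)niobium(V) bromopentahydroxocuprate(II)

Both ions are complex: the cation is named first with the plain metal name, the anion second with the -ate form; each ion's ligands are alphabetised independently.
The complex cation is given as 4+; its ligand charges sum to -1, so Nb = +5.
A 1:1 salt means the anion carries the equal and opposite charge, 4−.
Anion: ligand charges sum to -6; for the ion to be 4−, Cu = +2.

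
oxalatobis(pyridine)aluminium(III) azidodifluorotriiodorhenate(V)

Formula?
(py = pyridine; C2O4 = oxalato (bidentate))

Cation [Al…]: ligand charges -2, Al(III) ⇒ ion charge 1+.
Anion [Re…]: ligand charges -6, Re(V) ⇒ ion charge 1−.

[Al(C2O4)(py)2][ReF2I3(N3)]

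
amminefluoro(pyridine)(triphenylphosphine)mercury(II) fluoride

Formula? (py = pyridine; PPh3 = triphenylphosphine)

Ligands: 1 ammine (NH3, neutral), 1 pyridine (py, neutral), 1 triphenylphosphine (PPh3, neutral), 1 fluoro (F, -1). Ligand charge sum = -1.
Charge balance with fluoride (-1) requires 1 complex ion per 1 fluoride.

[HgF(NH3)(PPh3)(py)]F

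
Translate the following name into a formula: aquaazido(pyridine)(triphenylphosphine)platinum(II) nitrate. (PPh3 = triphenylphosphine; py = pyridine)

[Pt(H2O)(N3)(PPh3)(py)]NO3

Ligands: 1 triphenylphosphine (PPh3, neutral), 1 pyridine (py, neutral), 1 aqua (H2O, neutral), 1 azido (N3, -1). Ligand charge sum = -1.
Charge balance with nitrate (-1) requires 1 complex ion per 1 nitrate.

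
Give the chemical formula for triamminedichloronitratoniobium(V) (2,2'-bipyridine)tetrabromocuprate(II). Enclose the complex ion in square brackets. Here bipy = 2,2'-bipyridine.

Cation [Nb…]: ligand charges -3, Nb(V) ⇒ ion charge 2+.
Anion [Cu…]: ligand charges -4, Cu(II) ⇒ ion charge 2−.
One 2+ cation balances one 2− anion.

[NbCl2(NH3)3(NO3)][Cu(bipy)Br4]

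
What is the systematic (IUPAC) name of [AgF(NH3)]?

There is no counter-ion, so the complex is neutral overall.
Ligand charges: 1×ammine (neutral), 1×fluoro (-1 each); total -1. So Ag + (-1) = 0, giving Ag = +1.
Ligands are named alphabetically: ammine before fluoro.

amminefluorosilver(I)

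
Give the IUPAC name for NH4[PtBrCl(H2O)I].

The 1 ammonium counter-ion carries a total charge of +1, so each complex ion is 1−.
Ligand charges: 1×chloro (-1 each), 1×iodo (-1 each), 1×bromo (-1 each), 1×aqua (neutral); total -3. So Pt + (-3) = 1−, giving Pt = +2.
The complex ion is anionic, so platinum takes the -ate form platinate(II).

ammonium aquabromochloroiodoplatinate(II)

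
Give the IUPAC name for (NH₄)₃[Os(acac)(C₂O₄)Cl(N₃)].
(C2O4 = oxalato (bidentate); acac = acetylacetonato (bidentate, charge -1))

ammonium (acetylacetonato)azidochlorooxalatoosmate(II)

The 3 ammonium counter-ions carry a total charge of +3, so each complex ion is 3−.
Ligand charges: 1×chloro (-1 each), 1×oxalato (-2 each), 1×acetylacetonato (-1 each), 1×azido (-1 each); total -5. So Os + (-5) = 3−, giving Os = +2.
Ligands are named alphabetically: acetylacetonato before azido before chloro before oxalato.
The complex ion is anionic, so osmium takes the -ate form osmate(II).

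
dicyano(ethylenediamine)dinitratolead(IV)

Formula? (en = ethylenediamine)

Ligands: 2 nitrato (NO3, -1), 2 cyano (CN, -1), 1 ethylenediamine (en, neutral). Ligand charge sum = -4.
With Pb in oxidation state +4, the complex ion is [Pb...].

[Pb(CN)2(en)(NO3)2]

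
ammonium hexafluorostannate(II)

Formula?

Ligands: 6 fluoro (F, -1). Ligand charge sum = -6.
Charge balance with ammonium (+1) requires 1 complex ion per 4 ammonium.

(NH4)4[SnF6]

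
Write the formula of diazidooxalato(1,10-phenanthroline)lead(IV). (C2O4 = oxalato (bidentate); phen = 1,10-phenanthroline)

Ligands: 2 azido (N3, -1), 1 oxalato (C2O4, -2), 1 1,10-phenanthroline (phen, neutral). Ligand charge sum = -4.
With Pb in oxidation state +4, the complex ion is [Pb...].

[Pb(C2O4)(N3)2(phen)]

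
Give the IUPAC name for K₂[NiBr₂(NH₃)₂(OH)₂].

The 2 potassium counter-ions carry a total charge of +2, so each complex ion is 2−.
Ligand charges: 2×bromo (-1 each), 2×ammine (neutral), 2×hydroxo (-1 each); total -4. So Ni + (-4) = 2−, giving Ni = +2.
Ligands are named alphabetically: ammine before bromo before hydroxo.
The complex ion is anionic, so nickel takes the -ate form nickelate(II).

potassium diamminedibromodihydroxonickelate(II)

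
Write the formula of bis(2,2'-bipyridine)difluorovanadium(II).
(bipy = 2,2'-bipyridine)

[V(bipy)2F2]

Ligands: 2 fluoro (F, -1), 2 2,2'-bipyridine (bipy, neutral). Ligand charge sum = -2.
With V in oxidation state +2, the complex ion is [V...].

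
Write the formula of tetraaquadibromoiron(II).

[FeBr2(H2O)4]

Ligands: 4 aqua (H2O, neutral), 2 bromo (Br, -1). Ligand charge sum = -2.
With Fe in oxidation state +2, the complex ion is [Fe...].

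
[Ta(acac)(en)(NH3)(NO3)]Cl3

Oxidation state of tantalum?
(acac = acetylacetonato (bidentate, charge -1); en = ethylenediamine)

3 chloride outside the brackets (-1 each) → the complex ion is 3+.
Ligand charges: 1×acac = -1; 1×en neutral; 1×NO3 = -1; 1×NH3 neutral; sum -2.
Ta + (-2) = 3+ ⇒ Ta is +5.

+5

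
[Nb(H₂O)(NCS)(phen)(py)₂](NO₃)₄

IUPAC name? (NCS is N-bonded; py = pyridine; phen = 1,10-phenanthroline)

aquaisothiocyanato(1,10-phenanthroline)bis(pyridine)niobium(V) nitrate

The 4 nitrate counter-ions carry a total charge of -4, so each complex ion is 4+.
Ligand charges: 1×isothiocyanato (-1 each), 2×pyridine (neutral), 1×1,10-phenanthroline (neutral), 1×aqua (neutral); total -1. So Nb + (-1) = 4+, giving Nb = +5.
Ligands are named alphabetically: aqua before isothiocyanato before phenanthroline before pyridine.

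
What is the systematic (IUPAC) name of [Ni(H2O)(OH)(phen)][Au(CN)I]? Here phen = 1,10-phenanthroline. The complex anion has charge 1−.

The complex anion is given as 1−; its ligand charges sum to -2, so Au = +1.
A 1:1 salt means the cation carries the equal and opposite charge, 1+.
Cation: ligand charges sum to -1; for the ion to be 1+, Ni = +2.

aquahydroxo(1,10-phenanthroline)nickel(II) cyanoiodoaurate(I)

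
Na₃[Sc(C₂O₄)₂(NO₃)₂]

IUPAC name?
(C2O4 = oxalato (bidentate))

sodium dinitratodioxalatoscandate(III)

The 3 sodium counter-ions carry a total charge of +3, so each complex ion is 3−.
Ligand charges: 2×oxalato (-2 each), 2×nitrato (-1 each); total -6. So Sc + (-6) = 3−, giving Sc = +3.
Ligands are named alphabetically: nitrato before oxalato.
The complex ion is anionic, so scandium takes the -ate form scandate(III).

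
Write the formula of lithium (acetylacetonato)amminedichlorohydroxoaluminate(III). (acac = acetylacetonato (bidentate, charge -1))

Li[Al(acac)Cl2(NH3)(OH)]

Ligands: 1 ammine (NH3, neutral), 1 acetylacetonato (acac, -1), 1 hydroxo (OH, -1), 2 chloro (Cl, -1). Ligand charge sum = -4.
With Al in oxidation state +3, the complex ion is [Al...]^1−.
Charge balance with lithium (+1) requires 1 complex ion per 1 lithium.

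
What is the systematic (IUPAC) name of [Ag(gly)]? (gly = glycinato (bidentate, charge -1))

There is no counter-ion, so the complex is neutral overall.
Ligand charges: 1×glycinato (-1 each); total -1. So Ag + (-1) = 0, giving Ag = +1.

(glycinato)silver(I)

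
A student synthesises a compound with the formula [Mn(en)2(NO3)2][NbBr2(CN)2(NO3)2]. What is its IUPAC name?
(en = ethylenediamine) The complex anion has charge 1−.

bis(ethylenediamine)dinitratomanganese(III) dibromodicyanodinitratoniobate(V)

Both ions are complex: the cation is named first with the plain metal name, the anion second with the -ate form; each ion's ligands are alphabetised independently.
The complex anion is given as 1−; its ligand charges sum to -6, so Nb = +5.
A 1:1 salt means the cation carries the equal and opposite charge, 1+.
Cation: ligand charges sum to -2; for the ion to be 1+, Mn = +3.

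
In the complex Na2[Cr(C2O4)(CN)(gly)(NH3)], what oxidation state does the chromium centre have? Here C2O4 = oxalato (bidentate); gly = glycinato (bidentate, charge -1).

+2

2 sodium outside the brackets (+1 each) → the complex ion is 2−.
Ligand charges: 1×CN = -1; 1×C2O4 = -2; 1×gly = -1; 1×NH3 neutral; sum -4.
Cr + (-4) = 2− ⇒ Cr is +2.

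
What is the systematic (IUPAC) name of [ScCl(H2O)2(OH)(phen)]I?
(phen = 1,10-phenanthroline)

diaquachlorohydroxo(1,10-phenanthroline)scandium(III) iodide

The 1 iodide counter-ion carries a total charge of -1, so each complex ion is 1+.
Ligand charges: 1×1,10-phenanthroline (neutral), 2×aqua (neutral), 1×hydroxo (-1 each), 1×chloro (-1 each); total -2. So Sc + (-2) = 1+, giving Sc = +3.
Ligands are named alphabetically: aqua before chloro before hydroxo before phenanthroline.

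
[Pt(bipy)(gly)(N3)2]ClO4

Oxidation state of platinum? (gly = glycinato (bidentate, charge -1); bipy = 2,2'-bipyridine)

+4

1 perchlorate outside the brackets (-1 each) → the complex ion is 1+.
Ligand charges: 1×gly = -1; 1×bipy neutral; 2×N3 = -2; sum -3.
Pt + (-3) = 1+ ⇒ Pt is +4.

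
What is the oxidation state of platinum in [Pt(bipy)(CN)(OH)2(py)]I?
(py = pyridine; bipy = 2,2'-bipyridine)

+4

1 iodide outside the brackets (-1 each) → the complex ion is 1+.
Ligand charges: 1×py neutral; 2×OH = -2; 1×CN = -1; 1×bipy neutral; sum -3.
Pt + (-3) = 1+ ⇒ Pt is +4.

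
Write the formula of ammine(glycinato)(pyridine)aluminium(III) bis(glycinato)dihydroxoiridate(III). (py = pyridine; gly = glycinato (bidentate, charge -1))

Cation [Al…]: ligand charges -1, Al(III) ⇒ ion charge 2+.
Anion [Ir…]: ligand charges -4, Ir(III) ⇒ ion charge 1−.
One 2+ cation requires 2 of the 1− anion.

[Al(gly)(NH3)(py)][Ir(gly)2(OH)2]2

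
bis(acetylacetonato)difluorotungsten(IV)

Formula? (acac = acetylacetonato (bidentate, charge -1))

Ligands: 2 fluoro (F, -1), 2 acetylacetonato (acac, -1). Ligand charge sum = -4.
With W in oxidation state +4, the complex ion is [W...].

[W(acac)2F2]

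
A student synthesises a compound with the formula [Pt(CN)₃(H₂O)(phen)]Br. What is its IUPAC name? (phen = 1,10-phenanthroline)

The 1 bromide counter-ion carries a total charge of -1, so each complex ion is 1+.
Ligand charges: 1×1,10-phenanthroline (neutral), 3×cyano (-1 each), 1×aqua (neutral); total -3. So Pt + (-3) = 1+, giving Pt = +4.
Ligands are named alphabetically: aqua before cyano before phenanthroline.

aquatricyano(1,10-phenanthroline)platinum(IV) bromide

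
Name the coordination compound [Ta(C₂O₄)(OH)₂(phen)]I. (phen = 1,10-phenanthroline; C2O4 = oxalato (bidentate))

The 1 iodide counter-ion carries a total charge of -1, so each complex ion is 1+.
Ligand charges: 1×1,10-phenanthroline (neutral), 2×hydroxo (-1 each), 1×oxalato (-2 each); total -4. So Ta + (-4) = 1+, giving Ta = +5.
Ligands are named alphabetically: hydroxo before oxalato before phenanthroline.

dihydroxooxalato(1,10-phenanthroline)tantalum(V) iodide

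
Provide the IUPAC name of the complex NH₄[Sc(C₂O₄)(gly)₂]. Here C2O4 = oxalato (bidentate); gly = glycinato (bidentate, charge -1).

The 1 ammonium counter-ion carries a total charge of +1, so each complex ion is 1−.
Ligand charges: 1×oxalato (-2 each), 2×glycinato (-1 each); total -4. So Sc + (-4) = 1−, giving Sc = +3.
Ligands are named alphabetically: glycinato before oxalato.
The complex ion is anionic, so scandium takes the -ate form scandate(III).

ammonium bis(glycinato)oxalatoscandate(III)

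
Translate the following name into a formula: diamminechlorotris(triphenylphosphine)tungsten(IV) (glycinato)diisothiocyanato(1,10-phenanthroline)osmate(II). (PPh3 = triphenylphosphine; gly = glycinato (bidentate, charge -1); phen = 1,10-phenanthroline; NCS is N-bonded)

Cation [W…]: ligand charges -1, W(IV) ⇒ ion charge 3+.
Anion [Os…]: ligand charges -3, Os(II) ⇒ ion charge 1−.

[WCl(NH3)2(PPh3)3][Os(gly)(NCS)2(phen)]3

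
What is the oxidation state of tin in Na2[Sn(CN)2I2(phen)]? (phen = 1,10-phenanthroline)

+2

2 sodium outside the brackets (+1 each) → the complex ion is 2−.
Ligand charges: 1×phen neutral; 2×CN = -2; 2×I = -2; sum -4.
Sn + (-4) = 2− ⇒ Sn is +2.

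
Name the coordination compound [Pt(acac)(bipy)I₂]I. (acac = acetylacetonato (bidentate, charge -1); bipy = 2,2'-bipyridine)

(acetylacetonato)(2,2'-bipyridine)diiodoplatinum(IV) iodide

The 1 iodide counter-ion carries a total charge of -1, so each complex ion is 1+.
Ligand charges: 1×acetylacetonato (-1 each), 2×iodo (-1 each), 1×2,2'-bipyridine (neutral); total -3. So Pt + (-3) = 1+, giving Pt = +4.
Ligands are named alphabetically: acetylacetonato before bipyridine before iodo.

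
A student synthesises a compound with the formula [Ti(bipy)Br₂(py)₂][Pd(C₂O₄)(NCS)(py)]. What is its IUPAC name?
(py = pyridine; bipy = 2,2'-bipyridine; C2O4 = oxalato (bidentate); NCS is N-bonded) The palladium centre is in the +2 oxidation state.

(2,2'-bipyridine)dibromobis(pyridine)titanium(III) isothiocyanatooxalato(pyridine)palladate(II)

Both ions are complex: the cation is named first with the plain metal name, the anion second with the -ate form; each ion's ligands are alphabetised independently.
Pd is given as +2; the anion's ligand charges sum to -3, so the complex anion is 1−.
A 1:1 salt means the cation carries the equal and opposite charge, 1+.
Cation: ligand charges sum to -2; for the ion to be 1+, Ti = +3.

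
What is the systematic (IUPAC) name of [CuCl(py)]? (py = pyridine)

chloro(pyridine)copper(I)

There is no counter-ion, so the complex is neutral overall.
Ligand charges: 1×chloro (-1 each), 1×pyridine (neutral); total -1. So Cu + (-1) = 0, giving Cu = +1.
Ligands are named alphabetically: chloro before pyridine.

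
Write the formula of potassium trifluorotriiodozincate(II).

Ligands: 3 iodo (I, -1), 3 fluoro (F, -1). Ligand charge sum = -6.
With Zn in oxidation state +2, the complex ion is [Zn...]^4−.
Charge balance with potassium (+1) requires 1 complex ion per 4 potassium.

K4[ZnF3I3]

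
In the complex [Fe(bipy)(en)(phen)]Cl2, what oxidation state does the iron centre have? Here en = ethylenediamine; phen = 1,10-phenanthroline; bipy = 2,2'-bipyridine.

2 chloride outside the brackets (-1 each) → the complex ion is 2+.
Ligand charges: 1×en neutral; 1×phen neutral; 1×bipy neutral; sum 0.
Fe + (0) = 2+ ⇒ Fe is +2.

+2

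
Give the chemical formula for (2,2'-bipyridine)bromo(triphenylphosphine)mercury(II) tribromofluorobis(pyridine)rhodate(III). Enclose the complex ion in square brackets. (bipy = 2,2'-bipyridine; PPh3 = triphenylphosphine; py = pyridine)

Cation [Hg…]: ligand charges -1, Hg(II) ⇒ ion charge 1+.
Anion [Rh…]: ligand charges -4, Rh(III) ⇒ ion charge 1−.
One 1+ cation balances one 1− anion.

[Hg(bipy)Br(PPh3)][RhBr3F(py)2]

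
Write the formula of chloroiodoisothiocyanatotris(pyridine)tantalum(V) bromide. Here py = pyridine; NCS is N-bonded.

[TaClI(NCS)(py)3]Br2

Ligands: 1 iodo (I, -1), 3 pyridine (py, neutral), 1 isothiocyanato (NCS, -1), 1 chloro (Cl, -1). Ligand charge sum = -3.
With Ta in oxidation state +5, the complex ion is [Ta...]^2+.
Charge balance with bromide (-1) requires 1 complex ion per 2 bromide.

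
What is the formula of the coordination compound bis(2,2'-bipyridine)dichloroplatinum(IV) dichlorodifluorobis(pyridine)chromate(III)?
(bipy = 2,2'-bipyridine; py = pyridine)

[Pt(bipy)2Cl2][CrCl2F2(py)2]2

Cation [Pt…]: ligand charges -2, Pt(IV) ⇒ ion charge 2+.
Anion [Cr…]: ligand charges -4, Cr(III) ⇒ ion charge 1−.
One 2+ cation requires 2 of the 1− anion.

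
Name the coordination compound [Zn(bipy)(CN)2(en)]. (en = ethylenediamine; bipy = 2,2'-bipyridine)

(2,2'-bipyridine)dicyano(ethylenediamine)zinc(II)

There is no counter-ion, so the complex is neutral overall.
Ligand charges: 2×cyano (-1 each), 1×ethylenediamine (neutral), 1×2,2'-bipyridine (neutral); total -2. So Zn + (-2) = 0, giving Zn = +2.
Ligands are named alphabetically: bipyridine before cyano before ethylenediamine.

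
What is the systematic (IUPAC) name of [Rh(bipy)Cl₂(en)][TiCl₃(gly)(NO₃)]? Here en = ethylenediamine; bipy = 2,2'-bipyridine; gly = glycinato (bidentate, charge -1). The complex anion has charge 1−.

The complex anion is given as 1−; its ligand charges sum to -5, so Ti = +4.
A 1:1 salt means the cation carries the equal and opposite charge, 1+.
Cation: ligand charges sum to -2; for the ion to be 1+, Rh = +3.

(2,2'-bipyridine)dichloro(ethylenediamine)rhodium(III) trichloro(glycinato)nitratotitanate(IV)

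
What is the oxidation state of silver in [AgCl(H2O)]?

No counter-ion: the bracketed complex is neutral.
Ligand charges: 1×Cl = -1; 1×H2O neutral; sum -1.
Ag + (-1) = 0 ⇒ Ag is +1.

+1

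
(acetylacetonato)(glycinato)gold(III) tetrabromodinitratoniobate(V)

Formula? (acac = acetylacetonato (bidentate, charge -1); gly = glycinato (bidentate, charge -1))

[Au(acac)(gly)][NbBr4(NO3)2]

Cation [Au…]: ligand charges -2, Au(III) ⇒ ion charge 1+.
Anion [Nb…]: ligand charges -6, Nb(V) ⇒ ion charge 1−.
One 1+ cation balances one 1− anion.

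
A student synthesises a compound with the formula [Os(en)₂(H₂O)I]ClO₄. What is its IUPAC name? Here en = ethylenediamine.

The 1 perchlorate counter-ion carries a total charge of -1, so each complex ion is 1+.
Ligand charges: 1×iodo (-1 each), 2×ethylenediamine (neutral), 1×aqua (neutral); total -1. So Os + (-1) = 1+, giving Os = +2.
Ligands are named alphabetically: aqua before ethylenediamine before iodo.

aquabis(ethylenediamine)iodoosmium(II) perchlorate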